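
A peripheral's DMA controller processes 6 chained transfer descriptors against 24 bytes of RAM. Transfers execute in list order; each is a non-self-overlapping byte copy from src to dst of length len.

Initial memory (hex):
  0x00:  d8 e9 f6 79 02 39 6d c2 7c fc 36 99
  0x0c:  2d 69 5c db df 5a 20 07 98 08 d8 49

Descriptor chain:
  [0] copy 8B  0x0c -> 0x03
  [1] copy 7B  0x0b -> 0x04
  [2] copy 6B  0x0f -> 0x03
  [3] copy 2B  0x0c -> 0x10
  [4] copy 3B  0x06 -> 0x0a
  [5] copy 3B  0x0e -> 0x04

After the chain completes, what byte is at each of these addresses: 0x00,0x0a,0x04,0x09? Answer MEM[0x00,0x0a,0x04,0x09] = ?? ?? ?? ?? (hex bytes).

#0 dst[0x03+8] := {0x2d,0x69,0x5c,0xdb,0xdf,0x5a,0x20,0x07}
#1 dst[0x04+7] := {0x99,0x2d,0x69,0x5c,0xdb,0xdf,0x5a}
#2 dst[0x03+6] := {0xdb,0xdf,0x5a,0x20,0x07,0x98}
#3 dst[0x10+2] := {0x2d,0x69}
#4 dst[0x0a+3] := {0x20,0x07,0x98}
#5 dst[0x04+3] := {0x5c,0xdb,0x2d}
query mem[0x00]=0xd8, mem[0x0a]=0x20, mem[0x04]=0x5c, mem[0x09]=0xdf

MEM[0x00,0x0a,0x04,0x09] = d8 20 5c df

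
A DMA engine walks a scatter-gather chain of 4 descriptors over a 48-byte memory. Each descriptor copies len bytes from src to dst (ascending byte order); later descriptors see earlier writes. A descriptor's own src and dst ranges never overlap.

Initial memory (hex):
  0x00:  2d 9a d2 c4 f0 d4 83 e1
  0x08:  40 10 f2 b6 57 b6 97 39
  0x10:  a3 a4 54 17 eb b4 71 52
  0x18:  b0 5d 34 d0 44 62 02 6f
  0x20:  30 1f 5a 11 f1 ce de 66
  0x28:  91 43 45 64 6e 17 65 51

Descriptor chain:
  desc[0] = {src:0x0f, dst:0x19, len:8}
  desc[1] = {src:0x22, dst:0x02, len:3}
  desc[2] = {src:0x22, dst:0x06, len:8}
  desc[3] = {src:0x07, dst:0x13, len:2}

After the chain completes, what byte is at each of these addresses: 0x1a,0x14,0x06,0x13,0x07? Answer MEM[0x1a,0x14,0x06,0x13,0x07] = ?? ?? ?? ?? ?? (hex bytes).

[0] 0x0f->0x19 len=8 : 39 a3 a4 54 17 eb b4 71
[1] 0x22->0x02 len=3 : 5a 11 f1
[2] 0x22->0x06 len=8 : 5a 11 f1 ce de 66 91 43
[3] 0x07->0x13 len=2 : 11 f1
query mem[0x1a]=0xa3, mem[0x14]=0xf1, mem[0x06]=0x5a, mem[0x13]=0x11, mem[0x07]=0x11

MEM[0x1a,0x14,0x06,0x13,0x07] = a3 f1 5a 11 11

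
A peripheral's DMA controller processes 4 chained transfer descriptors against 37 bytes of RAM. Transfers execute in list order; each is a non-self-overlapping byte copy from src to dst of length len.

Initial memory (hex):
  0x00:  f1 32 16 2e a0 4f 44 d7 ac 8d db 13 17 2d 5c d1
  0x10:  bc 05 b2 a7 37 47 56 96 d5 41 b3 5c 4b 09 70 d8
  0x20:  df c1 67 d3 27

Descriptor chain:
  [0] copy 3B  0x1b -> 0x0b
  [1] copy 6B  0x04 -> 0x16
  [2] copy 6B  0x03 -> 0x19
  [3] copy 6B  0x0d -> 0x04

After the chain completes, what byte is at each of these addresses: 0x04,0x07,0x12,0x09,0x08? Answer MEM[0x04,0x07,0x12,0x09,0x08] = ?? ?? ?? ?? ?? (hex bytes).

  after D0: wrote 3B at 0x0b = 5c4b09
  after D1: wrote 6B at 0x16 = a04f44d7ac8d
  after D2: wrote 6B at 0x19 = 2ea04f44d7ac
  after D3: wrote 6B at 0x04 = 095cd1bc05b2
query mem[0x04]=0x09, mem[0x07]=0xbc, mem[0x12]=0xb2, mem[0x09]=0xb2, mem[0x08]=0x05

MEM[0x04,0x07,0x12,0x09,0x08] = 09 bc b2 b2 05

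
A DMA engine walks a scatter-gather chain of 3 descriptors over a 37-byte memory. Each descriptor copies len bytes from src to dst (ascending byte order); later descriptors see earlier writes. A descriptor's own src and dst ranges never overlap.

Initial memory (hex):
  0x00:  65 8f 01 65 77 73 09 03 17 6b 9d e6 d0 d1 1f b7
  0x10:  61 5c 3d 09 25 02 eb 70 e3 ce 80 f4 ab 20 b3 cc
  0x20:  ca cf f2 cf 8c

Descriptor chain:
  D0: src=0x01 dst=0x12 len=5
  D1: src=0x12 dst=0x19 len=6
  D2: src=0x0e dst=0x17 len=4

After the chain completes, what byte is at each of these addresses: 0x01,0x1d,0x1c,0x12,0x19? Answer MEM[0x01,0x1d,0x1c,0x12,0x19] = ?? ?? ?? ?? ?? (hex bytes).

MEM[0x01,0x1d,0x1c,0x12,0x19] = 8f 73 77 8f 61

[0] 0x01->0x12 len=5 : 8f 01 65 77 73
[1] 0x12->0x19 len=6 : 8f 01 65 77 73 70
[2] 0x0e->0x17 len=4 : 1f b7 61 5c
query mem[0x01]=0x8f, mem[0x1d]=0x73, mem[0x1c]=0x77, mem[0x12]=0x8f, mem[0x19]=0x61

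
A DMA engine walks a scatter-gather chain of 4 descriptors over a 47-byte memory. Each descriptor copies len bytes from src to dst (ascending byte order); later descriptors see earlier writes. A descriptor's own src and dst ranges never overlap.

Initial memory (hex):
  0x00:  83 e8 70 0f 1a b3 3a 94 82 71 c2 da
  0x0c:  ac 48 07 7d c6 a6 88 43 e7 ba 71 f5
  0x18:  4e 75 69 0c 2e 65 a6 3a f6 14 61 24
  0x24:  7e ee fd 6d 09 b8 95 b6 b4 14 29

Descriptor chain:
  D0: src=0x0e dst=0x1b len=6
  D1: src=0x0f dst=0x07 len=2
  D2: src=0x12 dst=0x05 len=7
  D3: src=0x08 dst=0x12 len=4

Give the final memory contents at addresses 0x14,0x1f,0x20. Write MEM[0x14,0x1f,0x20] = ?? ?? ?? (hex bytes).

MEM[0x14,0x1f,0x20] = f5 88 43

[0] 0x0e->0x1b len=6 : 07 7d c6 a6 88 43
[1] 0x0f->0x07 len=2 : 7d c6
[2] 0x12->0x05 len=7 : 88 43 e7 ba 71 f5 4e
[3] 0x08->0x12 len=4 : ba 71 f5 4e
query mem[0x14]=0xf5, mem[0x1f]=0x88, mem[0x20]=0x43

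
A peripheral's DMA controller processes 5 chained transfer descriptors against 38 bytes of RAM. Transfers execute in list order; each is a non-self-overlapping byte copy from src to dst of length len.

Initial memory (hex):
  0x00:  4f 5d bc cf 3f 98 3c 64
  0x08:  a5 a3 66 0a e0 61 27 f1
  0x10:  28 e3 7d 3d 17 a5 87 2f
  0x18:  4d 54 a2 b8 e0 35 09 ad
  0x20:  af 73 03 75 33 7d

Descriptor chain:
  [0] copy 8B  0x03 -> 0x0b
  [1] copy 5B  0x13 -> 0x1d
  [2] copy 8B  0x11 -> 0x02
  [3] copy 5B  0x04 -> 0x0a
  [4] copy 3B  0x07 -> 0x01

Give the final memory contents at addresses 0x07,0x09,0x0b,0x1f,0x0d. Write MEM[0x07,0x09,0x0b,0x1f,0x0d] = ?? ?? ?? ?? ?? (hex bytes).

  after D0: wrote 8B at 0x0b = cf3f983c64a5a366
  after D1: wrote 5B at 0x1d = 3d17a5872f
  after D2: wrote 8B at 0x02 = a3663d17a5872f4d
  after D3: wrote 5B at 0x0a = 3d17a5872f
  after D4: wrote 3B at 0x01 = 872f4d
query mem[0x07]=0x87, mem[0x09]=0x4d, mem[0x0b]=0x17, mem[0x1f]=0xa5, mem[0x0d]=0x87

MEM[0x07,0x09,0x0b,0x1f,0x0d] = 87 4d 17 a5 87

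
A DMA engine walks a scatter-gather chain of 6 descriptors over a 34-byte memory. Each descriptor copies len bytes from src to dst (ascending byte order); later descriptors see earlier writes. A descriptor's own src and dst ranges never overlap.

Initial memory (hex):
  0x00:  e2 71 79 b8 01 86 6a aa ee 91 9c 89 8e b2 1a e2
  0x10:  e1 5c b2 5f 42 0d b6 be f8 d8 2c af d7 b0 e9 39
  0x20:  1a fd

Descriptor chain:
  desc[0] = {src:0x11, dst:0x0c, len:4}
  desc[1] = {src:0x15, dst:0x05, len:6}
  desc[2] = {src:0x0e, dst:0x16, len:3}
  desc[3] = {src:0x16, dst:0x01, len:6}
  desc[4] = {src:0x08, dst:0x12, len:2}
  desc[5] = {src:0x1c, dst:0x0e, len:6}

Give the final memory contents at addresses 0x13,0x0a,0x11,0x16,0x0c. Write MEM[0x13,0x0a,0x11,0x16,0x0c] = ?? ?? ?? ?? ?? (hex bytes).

MEM[0x13,0x0a,0x11,0x16,0x0c] = fd 2c 39 5f 5c

D0: mem[0x0c..0x0f] <- [5c b2 5f 42]
D1: mem[0x05..0x0a] <- [0d b6 be f8 d8 2c]
D2: mem[0x16..0x18] <- [5f 42 e1]
D3: mem[0x01..0x06] <- [5f 42 e1 d8 2c af]
D4: mem[0x12..0x13] <- [f8 d8]
D5: mem[0x0e..0x13] <- [d7 b0 e9 39 1a fd]
query mem[0x13]=0xfd, mem[0x0a]=0x2c, mem[0x11]=0x39, mem[0x16]=0x5f, mem[0x0c]=0x5c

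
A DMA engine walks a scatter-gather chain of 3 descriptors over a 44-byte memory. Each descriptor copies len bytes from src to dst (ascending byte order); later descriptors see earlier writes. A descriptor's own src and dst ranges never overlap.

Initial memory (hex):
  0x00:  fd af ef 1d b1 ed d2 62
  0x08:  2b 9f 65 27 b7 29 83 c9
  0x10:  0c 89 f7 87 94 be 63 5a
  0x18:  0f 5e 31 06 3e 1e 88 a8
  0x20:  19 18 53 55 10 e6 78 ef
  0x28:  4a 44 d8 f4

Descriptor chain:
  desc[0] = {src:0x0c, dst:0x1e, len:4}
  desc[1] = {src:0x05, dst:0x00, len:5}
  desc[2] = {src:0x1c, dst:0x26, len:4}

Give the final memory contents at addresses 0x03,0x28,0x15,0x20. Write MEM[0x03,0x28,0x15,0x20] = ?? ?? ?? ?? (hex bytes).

MEM[0x03,0x28,0x15,0x20] = 2b b7 be 83

#0 dst[0x1e+4] := {0xb7,0x29,0x83,0xc9}
#1 dst[0x00+5] := {0xed,0xd2,0x62,0x2b,0x9f}
#2 dst[0x26+4] := {0x3e,0x1e,0xb7,0x29}
query mem[0x03]=0x2b, mem[0x28]=0xb7, mem[0x15]=0xbe, mem[0x20]=0x83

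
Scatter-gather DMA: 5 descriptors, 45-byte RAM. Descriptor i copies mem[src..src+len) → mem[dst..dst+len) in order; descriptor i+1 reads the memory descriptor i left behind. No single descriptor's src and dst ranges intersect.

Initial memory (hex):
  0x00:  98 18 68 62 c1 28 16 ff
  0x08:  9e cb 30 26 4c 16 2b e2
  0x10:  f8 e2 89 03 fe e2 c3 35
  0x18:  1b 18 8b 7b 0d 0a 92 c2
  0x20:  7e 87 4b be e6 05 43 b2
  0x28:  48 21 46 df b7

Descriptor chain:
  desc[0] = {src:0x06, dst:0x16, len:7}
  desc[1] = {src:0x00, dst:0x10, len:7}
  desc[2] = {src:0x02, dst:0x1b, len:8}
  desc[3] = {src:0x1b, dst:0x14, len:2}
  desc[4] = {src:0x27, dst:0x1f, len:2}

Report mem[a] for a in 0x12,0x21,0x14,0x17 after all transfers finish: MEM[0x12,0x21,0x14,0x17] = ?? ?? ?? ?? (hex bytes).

D0: mem[0x16..0x1c] <- [16 ff 9e cb 30 26 4c]
D1: mem[0x10..0x16] <- [98 18 68 62 c1 28 16]
D2: mem[0x1b..0x22] <- [68 62 c1 28 16 ff 9e cb]
D3: mem[0x14..0x15] <- [68 62]
D4: mem[0x1f..0x20] <- [b2 48]
query mem[0x12]=0x68, mem[0x21]=0x9e, mem[0x14]=0x68, mem[0x17]=0xff

MEM[0x12,0x21,0x14,0x17] = 68 9e 68 ff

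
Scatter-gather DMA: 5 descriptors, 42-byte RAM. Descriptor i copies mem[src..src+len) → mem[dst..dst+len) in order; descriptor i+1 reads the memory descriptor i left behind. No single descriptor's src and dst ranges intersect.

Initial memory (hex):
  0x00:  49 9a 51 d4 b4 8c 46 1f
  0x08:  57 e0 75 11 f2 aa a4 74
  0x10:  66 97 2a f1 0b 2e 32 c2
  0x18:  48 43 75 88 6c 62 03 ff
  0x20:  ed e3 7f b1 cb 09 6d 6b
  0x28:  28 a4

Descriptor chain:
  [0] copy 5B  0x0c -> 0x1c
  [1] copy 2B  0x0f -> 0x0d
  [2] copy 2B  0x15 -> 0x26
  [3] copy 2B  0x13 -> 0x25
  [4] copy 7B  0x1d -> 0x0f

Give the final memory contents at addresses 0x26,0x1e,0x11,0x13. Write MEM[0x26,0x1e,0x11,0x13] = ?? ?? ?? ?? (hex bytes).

MEM[0x26,0x1e,0x11,0x13] = 0b a4 74 e3

#0 dst[0x1c+5] := {0xf2,0xaa,0xa4,0x74,0x66}
#1 dst[0x0d+2] := {0x74,0x66}
#2 dst[0x26+2] := {0x2e,0x32}
#3 dst[0x25+2] := {0xf1,0x0b}
#4 dst[0x0f+7] := {0xaa,0xa4,0x74,0x66,0xe3,0x7f,0xb1}
query mem[0x26]=0x0b, mem[0x1e]=0xa4, mem[0x11]=0x74, mem[0x13]=0xe3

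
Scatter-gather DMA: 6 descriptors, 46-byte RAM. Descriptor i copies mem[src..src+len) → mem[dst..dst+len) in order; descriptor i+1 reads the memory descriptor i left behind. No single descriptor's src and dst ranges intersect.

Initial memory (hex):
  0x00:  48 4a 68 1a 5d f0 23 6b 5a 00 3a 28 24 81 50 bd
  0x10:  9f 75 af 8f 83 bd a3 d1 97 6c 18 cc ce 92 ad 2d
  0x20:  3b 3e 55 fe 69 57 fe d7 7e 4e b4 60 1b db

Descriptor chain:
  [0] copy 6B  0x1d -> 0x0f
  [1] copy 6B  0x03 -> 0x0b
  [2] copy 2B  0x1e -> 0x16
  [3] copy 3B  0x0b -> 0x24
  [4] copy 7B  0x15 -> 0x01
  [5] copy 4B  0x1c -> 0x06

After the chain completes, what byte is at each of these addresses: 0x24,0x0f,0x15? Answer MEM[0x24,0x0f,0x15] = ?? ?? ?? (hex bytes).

MEM[0x24,0x0f,0x15] = 1a 6b bd

#0 dst[0x0f+6] := {0x92,0xad,0x2d,0x3b,0x3e,0x55}
#1 dst[0x0b+6] := {0x1a,0x5d,0xf0,0x23,0x6b,0x5a}
#2 dst[0x16+2] := {0xad,0x2d}
#3 dst[0x24+3] := {0x1a,0x5d,0xf0}
#4 dst[0x01+7] := {0xbd,0xad,0x2d,0x97,0x6c,0x18,0xcc}
#5 dst[0x06+4] := {0xce,0x92,0xad,0x2d}
query mem[0x24]=0x1a, mem[0x0f]=0x6b, mem[0x15]=0xbd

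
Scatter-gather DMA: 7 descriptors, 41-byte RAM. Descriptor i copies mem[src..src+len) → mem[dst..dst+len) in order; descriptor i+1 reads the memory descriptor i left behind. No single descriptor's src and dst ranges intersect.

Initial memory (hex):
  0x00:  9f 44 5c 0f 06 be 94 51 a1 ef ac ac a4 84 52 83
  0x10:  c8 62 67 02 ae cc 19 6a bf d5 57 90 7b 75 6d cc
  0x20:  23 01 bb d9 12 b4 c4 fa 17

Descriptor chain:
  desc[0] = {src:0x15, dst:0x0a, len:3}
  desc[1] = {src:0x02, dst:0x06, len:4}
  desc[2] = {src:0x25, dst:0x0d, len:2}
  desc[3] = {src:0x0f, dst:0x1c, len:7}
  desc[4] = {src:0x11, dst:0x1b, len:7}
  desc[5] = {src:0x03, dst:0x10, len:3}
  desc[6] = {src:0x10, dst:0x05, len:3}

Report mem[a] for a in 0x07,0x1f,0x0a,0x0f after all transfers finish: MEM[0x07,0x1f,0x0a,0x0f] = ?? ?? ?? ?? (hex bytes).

MEM[0x07,0x1f,0x0a,0x0f] = be cc cc 83

D0: mem[0x0a..0x0c] <- [cc 19 6a]
D1: mem[0x06..0x09] <- [5c 0f 06 be]
D2: mem[0x0d..0x0e] <- [b4 c4]
D3: mem[0x1c..0x22] <- [83 c8 62 67 02 ae cc]
D4: mem[0x1b..0x21] <- [62 67 02 ae cc 19 6a]
D5: mem[0x10..0x12] <- [0f 06 be]
D6: mem[0x05..0x07] <- [0f 06 be]
query mem[0x07]=0xbe, mem[0x1f]=0xcc, mem[0x0a]=0xcc, mem[0x0f]=0x83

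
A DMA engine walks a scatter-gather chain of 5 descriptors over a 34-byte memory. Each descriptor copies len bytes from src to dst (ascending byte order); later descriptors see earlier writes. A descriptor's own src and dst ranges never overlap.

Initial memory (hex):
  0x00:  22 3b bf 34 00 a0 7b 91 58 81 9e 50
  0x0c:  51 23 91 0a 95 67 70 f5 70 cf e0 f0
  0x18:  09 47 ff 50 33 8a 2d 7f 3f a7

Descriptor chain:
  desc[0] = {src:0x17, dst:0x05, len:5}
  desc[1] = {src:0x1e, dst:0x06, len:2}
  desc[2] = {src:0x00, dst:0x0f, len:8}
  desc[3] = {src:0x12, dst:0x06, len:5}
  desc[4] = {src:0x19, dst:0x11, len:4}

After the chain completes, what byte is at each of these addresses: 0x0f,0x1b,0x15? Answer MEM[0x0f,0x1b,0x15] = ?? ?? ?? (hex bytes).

MEM[0x0f,0x1b,0x15] = 22 50 2d

[0] 0x17->0x05 len=5 : f0 09 47 ff 50
[1] 0x1e->0x06 len=2 : 2d 7f
[2] 0x00->0x0f len=8 : 22 3b bf 34 00 f0 2d 7f
[3] 0x12->0x06 len=5 : 34 00 f0 2d 7f
[4] 0x19->0x11 len=4 : 47 ff 50 33
query mem[0x0f]=0x22, mem[0x1b]=0x50, mem[0x15]=0x2d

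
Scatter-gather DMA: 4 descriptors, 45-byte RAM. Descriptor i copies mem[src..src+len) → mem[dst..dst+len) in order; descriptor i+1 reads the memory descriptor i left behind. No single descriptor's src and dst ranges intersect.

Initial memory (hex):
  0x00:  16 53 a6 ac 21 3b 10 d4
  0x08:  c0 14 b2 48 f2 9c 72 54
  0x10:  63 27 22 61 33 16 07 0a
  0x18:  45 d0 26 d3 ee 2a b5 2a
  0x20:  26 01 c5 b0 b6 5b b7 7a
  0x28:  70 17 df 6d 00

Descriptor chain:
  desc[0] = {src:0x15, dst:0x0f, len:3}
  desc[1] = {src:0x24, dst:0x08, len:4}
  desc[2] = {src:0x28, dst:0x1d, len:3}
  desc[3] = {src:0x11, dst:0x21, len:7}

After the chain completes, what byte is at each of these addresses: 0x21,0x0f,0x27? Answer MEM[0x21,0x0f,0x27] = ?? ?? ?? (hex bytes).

#0 dst[0x0f+3] := {0x16,0x07,0x0a}
#1 dst[0x08+4] := {0xb6,0x5b,0xb7,0x7a}
#2 dst[0x1d+3] := {0x70,0x17,0xdf}
#3 dst[0x21+7] := {0x0a,0x22,0x61,0x33,0x16,0x07,0x0a}
query mem[0x21]=0x0a, mem[0x0f]=0x16, mem[0x27]=0x0a

MEM[0x21,0x0f,0x27] = 0a 16 0a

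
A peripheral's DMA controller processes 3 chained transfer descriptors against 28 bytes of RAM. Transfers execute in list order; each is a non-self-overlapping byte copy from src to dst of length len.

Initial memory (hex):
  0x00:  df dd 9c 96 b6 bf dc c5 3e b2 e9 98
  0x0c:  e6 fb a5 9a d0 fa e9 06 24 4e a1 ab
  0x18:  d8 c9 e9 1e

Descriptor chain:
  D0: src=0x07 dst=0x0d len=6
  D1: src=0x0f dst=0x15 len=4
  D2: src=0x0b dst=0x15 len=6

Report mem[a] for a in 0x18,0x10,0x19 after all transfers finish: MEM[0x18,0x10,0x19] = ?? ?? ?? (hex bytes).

MEM[0x18,0x10,0x19] = 3e e9 b2

  after D0: wrote 6B at 0x0d = c53eb2e998e6
  after D1: wrote 4B at 0x15 = b2e998e6
  after D2: wrote 6B at 0x15 = 98e6c53eb2e9
query mem[0x18]=0x3e, mem[0x10]=0xe9, mem[0x19]=0xb2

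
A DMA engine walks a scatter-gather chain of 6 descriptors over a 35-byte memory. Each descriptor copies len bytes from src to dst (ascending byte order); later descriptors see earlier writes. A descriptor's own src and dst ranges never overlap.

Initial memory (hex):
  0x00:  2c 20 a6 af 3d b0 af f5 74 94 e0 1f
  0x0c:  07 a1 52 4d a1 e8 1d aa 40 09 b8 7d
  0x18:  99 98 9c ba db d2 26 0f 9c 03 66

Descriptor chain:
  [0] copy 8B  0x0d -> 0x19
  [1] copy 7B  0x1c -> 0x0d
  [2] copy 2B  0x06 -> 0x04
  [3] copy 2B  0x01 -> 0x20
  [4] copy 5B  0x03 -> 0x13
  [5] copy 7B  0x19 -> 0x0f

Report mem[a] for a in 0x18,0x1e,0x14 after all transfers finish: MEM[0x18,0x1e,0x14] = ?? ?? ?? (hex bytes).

[0] 0x0d->0x19 len=8 : a1 52 4d a1 e8 1d aa 40
[1] 0x1c->0x0d len=7 : a1 e8 1d aa 40 03 66
[2] 0x06->0x04 len=2 : af f5
[3] 0x01->0x20 len=2 : 20 a6
[4] 0x03->0x13 len=5 : af af f5 af f5
[5] 0x19->0x0f len=7 : a1 52 4d a1 e8 1d aa
query mem[0x18]=0x99, mem[0x1e]=0x1d, mem[0x14]=0x1d

MEM[0x18,0x1e,0x14] = 99 1d 1d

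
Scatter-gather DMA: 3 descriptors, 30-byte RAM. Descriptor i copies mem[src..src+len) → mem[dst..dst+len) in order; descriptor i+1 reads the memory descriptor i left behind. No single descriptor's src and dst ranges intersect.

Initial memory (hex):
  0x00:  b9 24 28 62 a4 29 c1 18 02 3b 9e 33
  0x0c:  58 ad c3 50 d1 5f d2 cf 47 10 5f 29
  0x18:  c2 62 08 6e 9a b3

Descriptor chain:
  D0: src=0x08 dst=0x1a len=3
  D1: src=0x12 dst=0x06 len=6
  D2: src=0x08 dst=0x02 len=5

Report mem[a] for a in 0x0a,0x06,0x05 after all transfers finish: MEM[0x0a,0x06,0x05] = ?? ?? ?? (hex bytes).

  after D0: wrote 3B at 0x1a = 023b9e
  after D1: wrote 6B at 0x06 = d2cf47105f29
  after D2: wrote 5B at 0x02 = 47105f2958
query mem[0x0a]=0x5f, mem[0x06]=0x58, mem[0x05]=0x29

MEM[0x0a,0x06,0x05] = 5f 58 29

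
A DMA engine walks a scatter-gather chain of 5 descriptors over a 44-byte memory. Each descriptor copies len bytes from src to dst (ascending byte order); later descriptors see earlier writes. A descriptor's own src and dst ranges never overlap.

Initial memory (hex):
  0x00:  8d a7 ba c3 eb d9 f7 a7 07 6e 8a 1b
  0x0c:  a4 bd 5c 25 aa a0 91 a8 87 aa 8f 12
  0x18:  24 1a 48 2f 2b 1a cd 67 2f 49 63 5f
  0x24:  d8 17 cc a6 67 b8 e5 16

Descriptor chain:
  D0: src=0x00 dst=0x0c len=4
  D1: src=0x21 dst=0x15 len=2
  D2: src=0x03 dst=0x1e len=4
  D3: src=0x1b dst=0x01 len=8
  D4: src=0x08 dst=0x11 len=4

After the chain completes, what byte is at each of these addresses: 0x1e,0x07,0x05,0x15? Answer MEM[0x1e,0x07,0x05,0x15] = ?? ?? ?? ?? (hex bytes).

  after D0: wrote 4B at 0x0c = 8da7bac3
  after D1: wrote 2B at 0x15 = 4963
  after D2: wrote 4B at 0x1e = c3ebd9f7
  after D3: wrote 8B at 0x01 = 2f2b1ac3ebd9f763
  after D4: wrote 4B at 0x11 = 636e8a1b
query mem[0x1e]=0xc3, mem[0x07]=0xf7, mem[0x05]=0xeb, mem[0x15]=0x49

MEM[0x1e,0x07,0x05,0x15] = c3 f7 eb 49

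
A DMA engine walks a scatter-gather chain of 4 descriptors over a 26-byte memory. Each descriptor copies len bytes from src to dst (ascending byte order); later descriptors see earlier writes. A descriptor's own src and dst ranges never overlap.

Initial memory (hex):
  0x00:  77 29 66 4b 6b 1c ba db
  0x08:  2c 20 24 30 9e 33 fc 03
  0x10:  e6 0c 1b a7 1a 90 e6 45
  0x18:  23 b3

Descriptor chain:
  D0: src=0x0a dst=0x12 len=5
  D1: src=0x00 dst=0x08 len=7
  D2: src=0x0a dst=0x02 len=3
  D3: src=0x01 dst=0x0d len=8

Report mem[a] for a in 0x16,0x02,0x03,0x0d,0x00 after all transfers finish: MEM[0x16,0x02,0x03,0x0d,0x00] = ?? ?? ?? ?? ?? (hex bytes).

MEM[0x16,0x02,0x03,0x0d,0x00] = fc 66 4b 29 77

  after D0: wrote 5B at 0x12 = 24309e33fc
  after D1: wrote 7B at 0x08 = 7729664b6b1cba
  after D2: wrote 3B at 0x02 = 664b6b
  after D3: wrote 8B at 0x0d = 29664b6b1cbadb77
query mem[0x16]=0xfc, mem[0x02]=0x66, mem[0x03]=0x4b, mem[0x0d]=0x29, mem[0x00]=0x77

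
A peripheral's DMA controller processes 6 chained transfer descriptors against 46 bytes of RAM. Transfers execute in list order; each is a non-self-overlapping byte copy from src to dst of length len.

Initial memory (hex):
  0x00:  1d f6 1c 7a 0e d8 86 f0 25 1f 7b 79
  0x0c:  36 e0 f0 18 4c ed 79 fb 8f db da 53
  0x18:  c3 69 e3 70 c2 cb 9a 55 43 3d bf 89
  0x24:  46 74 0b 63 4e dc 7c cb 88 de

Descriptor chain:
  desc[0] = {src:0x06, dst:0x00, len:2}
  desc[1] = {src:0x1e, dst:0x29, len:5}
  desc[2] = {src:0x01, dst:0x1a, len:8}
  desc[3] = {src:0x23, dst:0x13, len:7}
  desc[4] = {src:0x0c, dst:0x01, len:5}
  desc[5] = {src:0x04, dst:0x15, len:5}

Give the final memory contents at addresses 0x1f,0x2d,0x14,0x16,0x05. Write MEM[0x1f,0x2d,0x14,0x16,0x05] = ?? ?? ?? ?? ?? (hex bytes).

MEM[0x1f,0x2d,0x14,0x16,0x05] = 86 bf 46 4c 4c

  after D0: wrote 2B at 0x00 = 86f0
  after D1: wrote 5B at 0x29 = 9a55433dbf
  after D2: wrote 8B at 0x1a = f01c7a0ed886f025
  after D3: wrote 7B at 0x13 = 8946740b634e9a
  after D4: wrote 5B at 0x01 = 36e0f0184c
  after D5: wrote 5B at 0x15 = 184c86f025
query mem[0x1f]=0x86, mem[0x2d]=0xbf, mem[0x14]=0x46, mem[0x16]=0x4c, mem[0x05]=0x4c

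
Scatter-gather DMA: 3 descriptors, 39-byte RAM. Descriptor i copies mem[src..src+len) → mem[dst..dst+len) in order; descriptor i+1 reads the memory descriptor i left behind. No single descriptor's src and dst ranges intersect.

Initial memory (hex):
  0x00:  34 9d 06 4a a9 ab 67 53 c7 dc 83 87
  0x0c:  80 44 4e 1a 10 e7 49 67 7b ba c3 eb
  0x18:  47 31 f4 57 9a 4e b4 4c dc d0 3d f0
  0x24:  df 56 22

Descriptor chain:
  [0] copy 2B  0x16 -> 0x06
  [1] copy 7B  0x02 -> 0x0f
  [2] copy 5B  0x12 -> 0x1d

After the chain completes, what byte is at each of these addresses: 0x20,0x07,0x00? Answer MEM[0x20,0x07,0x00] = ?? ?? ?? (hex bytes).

MEM[0x20,0x07,0x00] = c7 eb 34

D0: mem[0x06..0x07] <- [c3 eb]
D1: mem[0x0f..0x15] <- [06 4a a9 ab c3 eb c7]
D2: mem[0x1d..0x21] <- [ab c3 eb c7 c3]
query mem[0x20]=0xc7, mem[0x07]=0xeb, mem[0x00]=0x34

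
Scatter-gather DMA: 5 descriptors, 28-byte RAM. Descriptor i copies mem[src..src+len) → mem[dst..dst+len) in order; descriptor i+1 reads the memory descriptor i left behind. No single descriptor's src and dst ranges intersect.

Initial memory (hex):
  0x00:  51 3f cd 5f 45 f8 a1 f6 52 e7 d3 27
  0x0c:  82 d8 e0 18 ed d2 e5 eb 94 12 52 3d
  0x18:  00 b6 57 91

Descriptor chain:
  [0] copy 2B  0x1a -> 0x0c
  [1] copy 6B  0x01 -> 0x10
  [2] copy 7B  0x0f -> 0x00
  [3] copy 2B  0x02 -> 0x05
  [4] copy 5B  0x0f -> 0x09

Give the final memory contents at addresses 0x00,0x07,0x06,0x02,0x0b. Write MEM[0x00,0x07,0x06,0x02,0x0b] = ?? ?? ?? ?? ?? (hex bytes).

[0] 0x1a->0x0c len=2 : 57 91
[1] 0x01->0x10 len=6 : 3f cd 5f 45 f8 a1
[2] 0x0f->0x00 len=7 : 18 3f cd 5f 45 f8 a1
[3] 0x02->0x05 len=2 : cd 5f
[4] 0x0f->0x09 len=5 : 18 3f cd 5f 45
query mem[0x00]=0x18, mem[0x07]=0xf6, mem[0x06]=0x5f, mem[0x02]=0xcd, mem[0x0b]=0xcd

MEM[0x00,0x07,0x06,0x02,0x0b] = 18 f6 5f cd cd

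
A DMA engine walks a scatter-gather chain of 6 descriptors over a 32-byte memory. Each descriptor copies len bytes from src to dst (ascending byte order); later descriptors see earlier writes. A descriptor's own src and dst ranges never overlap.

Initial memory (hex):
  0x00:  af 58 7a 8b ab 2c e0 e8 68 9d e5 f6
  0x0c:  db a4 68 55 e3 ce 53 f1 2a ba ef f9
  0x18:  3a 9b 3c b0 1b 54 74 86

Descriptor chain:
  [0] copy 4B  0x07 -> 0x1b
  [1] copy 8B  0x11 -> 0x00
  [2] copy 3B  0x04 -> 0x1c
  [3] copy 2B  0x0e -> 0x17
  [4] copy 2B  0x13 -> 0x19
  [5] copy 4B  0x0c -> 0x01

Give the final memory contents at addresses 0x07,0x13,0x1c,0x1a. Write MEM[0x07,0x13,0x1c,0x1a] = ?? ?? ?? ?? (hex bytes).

MEM[0x07,0x13,0x1c,0x1a] = 3a f1 ba 2a

#0 dst[0x1b+4] := {0xe8,0x68,0x9d,0xe5}
#1 dst[0x00+8] := {0xce,0x53,0xf1,0x2a,0xba,0xef,0xf9,0x3a}
#2 dst[0x1c+3] := {0xba,0xef,0xf9}
#3 dst[0x17+2] := {0x68,0x55}
#4 dst[0x19+2] := {0xf1,0x2a}
#5 dst[0x01+4] := {0xdb,0xa4,0x68,0x55}
query mem[0x07]=0x3a, mem[0x13]=0xf1, mem[0x1c]=0xba, mem[0x1a]=0x2a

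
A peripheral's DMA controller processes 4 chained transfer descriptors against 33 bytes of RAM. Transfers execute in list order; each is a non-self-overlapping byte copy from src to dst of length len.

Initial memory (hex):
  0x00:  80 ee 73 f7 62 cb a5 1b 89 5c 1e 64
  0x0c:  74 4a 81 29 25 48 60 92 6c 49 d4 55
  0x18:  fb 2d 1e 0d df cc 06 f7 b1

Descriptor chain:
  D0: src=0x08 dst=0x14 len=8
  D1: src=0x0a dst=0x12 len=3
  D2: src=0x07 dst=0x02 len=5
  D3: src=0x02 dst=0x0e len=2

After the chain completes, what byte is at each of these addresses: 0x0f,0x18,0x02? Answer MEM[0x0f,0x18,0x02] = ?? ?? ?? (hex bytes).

[0] 0x08->0x14 len=8 : 89 5c 1e 64 74 4a 81 29
[1] 0x0a->0x12 len=3 : 1e 64 74
[2] 0x07->0x02 len=5 : 1b 89 5c 1e 64
[3] 0x02->0x0e len=2 : 1b 89
query mem[0x0f]=0x89, mem[0x18]=0x74, mem[0x02]=0x1b

MEM[0x0f,0x18,0x02] = 89 74 1b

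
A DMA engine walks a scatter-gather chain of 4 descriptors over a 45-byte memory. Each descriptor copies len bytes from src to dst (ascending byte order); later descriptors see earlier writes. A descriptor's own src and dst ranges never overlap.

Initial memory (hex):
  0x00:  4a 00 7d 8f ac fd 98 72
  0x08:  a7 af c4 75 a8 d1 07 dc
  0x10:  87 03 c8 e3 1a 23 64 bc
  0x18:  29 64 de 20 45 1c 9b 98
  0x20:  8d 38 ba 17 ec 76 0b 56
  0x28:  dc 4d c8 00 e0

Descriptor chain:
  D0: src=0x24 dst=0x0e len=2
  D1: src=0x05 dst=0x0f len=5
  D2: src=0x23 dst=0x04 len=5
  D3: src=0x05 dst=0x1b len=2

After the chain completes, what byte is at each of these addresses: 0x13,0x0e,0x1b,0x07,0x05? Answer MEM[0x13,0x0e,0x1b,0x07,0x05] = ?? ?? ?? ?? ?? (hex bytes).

D0: mem[0x0e..0x0f] <- [ec 76]
D1: mem[0x0f..0x13] <- [fd 98 72 a7 af]
D2: mem[0x04..0x08] <- [17 ec 76 0b 56]
D3: mem[0x1b..0x1c] <- [ec 76]
query mem[0x13]=0xaf, mem[0x0e]=0xec, mem[0x1b]=0xec, mem[0x07]=0x0b, mem[0x05]=0xec

MEM[0x13,0x0e,0x1b,0x07,0x05] = af ec ec 0b ec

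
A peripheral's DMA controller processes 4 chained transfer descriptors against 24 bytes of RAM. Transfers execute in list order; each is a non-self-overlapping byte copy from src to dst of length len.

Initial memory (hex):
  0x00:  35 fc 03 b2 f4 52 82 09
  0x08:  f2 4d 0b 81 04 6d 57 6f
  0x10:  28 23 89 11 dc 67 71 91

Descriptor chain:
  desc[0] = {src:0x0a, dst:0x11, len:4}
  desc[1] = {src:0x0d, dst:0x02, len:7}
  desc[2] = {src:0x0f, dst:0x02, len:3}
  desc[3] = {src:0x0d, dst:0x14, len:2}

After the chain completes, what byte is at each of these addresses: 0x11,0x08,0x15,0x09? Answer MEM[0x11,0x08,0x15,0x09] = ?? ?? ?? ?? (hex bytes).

  after D0: wrote 4B at 0x11 = 0b81046d
  after D1: wrote 7B at 0x02 = 6d576f280b8104
  after D2: wrote 3B at 0x02 = 6f280b
  after D3: wrote 2B at 0x14 = 6d57
query mem[0x11]=0x0b, mem[0x08]=0x04, mem[0x15]=0x57, mem[0x09]=0x4d

MEM[0x11,0x08,0x15,0x09] = 0b 04 57 4d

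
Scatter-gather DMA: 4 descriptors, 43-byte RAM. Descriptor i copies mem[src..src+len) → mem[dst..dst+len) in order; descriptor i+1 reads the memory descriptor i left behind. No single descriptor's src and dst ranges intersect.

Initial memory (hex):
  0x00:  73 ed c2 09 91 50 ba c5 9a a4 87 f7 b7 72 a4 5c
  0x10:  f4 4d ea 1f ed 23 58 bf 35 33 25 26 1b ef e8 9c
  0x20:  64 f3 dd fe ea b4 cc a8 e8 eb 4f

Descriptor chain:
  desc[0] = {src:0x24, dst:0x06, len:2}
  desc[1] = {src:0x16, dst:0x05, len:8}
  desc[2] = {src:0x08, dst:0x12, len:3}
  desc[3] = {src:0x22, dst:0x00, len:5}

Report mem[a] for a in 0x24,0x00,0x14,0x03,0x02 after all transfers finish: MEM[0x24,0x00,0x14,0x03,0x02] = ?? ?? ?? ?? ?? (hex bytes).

#0 dst[0x06+2] := {0xea,0xb4}
#1 dst[0x05+8] := {0x58,0xbf,0x35,0x33,0x25,0x26,0x1b,0xef}
#2 dst[0x12+3] := {0x33,0x25,0x26}
#3 dst[0x00+5] := {0xdd,0xfe,0xea,0xb4,0xcc}
query mem[0x24]=0xea, mem[0x00]=0xdd, mem[0x14]=0x26, mem[0x03]=0xb4, mem[0x02]=0xea

MEM[0x24,0x00,0x14,0x03,0x02] = ea dd 26 b4 ea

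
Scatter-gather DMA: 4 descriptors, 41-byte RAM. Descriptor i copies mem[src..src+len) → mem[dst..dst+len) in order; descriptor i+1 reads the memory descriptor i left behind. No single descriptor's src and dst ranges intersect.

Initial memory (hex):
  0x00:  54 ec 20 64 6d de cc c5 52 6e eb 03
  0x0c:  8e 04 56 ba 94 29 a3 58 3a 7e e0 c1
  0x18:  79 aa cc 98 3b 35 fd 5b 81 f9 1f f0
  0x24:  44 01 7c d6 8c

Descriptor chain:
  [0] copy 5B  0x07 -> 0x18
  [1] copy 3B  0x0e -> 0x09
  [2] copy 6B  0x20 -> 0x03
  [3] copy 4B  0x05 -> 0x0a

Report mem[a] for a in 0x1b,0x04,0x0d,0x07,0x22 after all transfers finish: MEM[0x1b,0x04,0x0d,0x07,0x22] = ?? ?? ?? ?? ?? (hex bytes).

#0 dst[0x18+5] := {0xc5,0x52,0x6e,0xeb,0x03}
#1 dst[0x09+3] := {0x56,0xba,0x94}
#2 dst[0x03+6] := {0x81,0xf9,0x1f,0xf0,0x44,0x01}
#3 dst[0x0a+4] := {0x1f,0xf0,0x44,0x01}
query mem[0x1b]=0xeb, mem[0x04]=0xf9, mem[0x0d]=0x01, mem[0x07]=0x44, mem[0x22]=0x1f

MEM[0x1b,0x04,0x0d,0x07,0x22] = eb f9 01 44 1f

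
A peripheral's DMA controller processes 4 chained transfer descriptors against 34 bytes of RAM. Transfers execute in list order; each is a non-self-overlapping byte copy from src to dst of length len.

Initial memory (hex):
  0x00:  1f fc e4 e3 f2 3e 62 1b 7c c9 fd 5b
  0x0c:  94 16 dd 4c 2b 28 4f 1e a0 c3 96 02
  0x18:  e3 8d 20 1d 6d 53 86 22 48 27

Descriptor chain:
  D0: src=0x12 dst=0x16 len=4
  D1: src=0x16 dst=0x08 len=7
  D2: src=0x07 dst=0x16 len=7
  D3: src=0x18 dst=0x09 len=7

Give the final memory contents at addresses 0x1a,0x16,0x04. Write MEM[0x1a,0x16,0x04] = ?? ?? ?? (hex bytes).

D0: mem[0x16..0x19] <- [4f 1e a0 c3]
D1: mem[0x08..0x0e] <- [4f 1e a0 c3 20 1d 6d]
D2: mem[0x16..0x1c] <- [1b 4f 1e a0 c3 20 1d]
D3: mem[0x09..0x0f] <- [1e a0 c3 20 1d 53 86]
query mem[0x1a]=0xc3, mem[0x16]=0x1b, mem[0x04]=0xf2

MEM[0x1a,0x16,0x04] = c3 1b f2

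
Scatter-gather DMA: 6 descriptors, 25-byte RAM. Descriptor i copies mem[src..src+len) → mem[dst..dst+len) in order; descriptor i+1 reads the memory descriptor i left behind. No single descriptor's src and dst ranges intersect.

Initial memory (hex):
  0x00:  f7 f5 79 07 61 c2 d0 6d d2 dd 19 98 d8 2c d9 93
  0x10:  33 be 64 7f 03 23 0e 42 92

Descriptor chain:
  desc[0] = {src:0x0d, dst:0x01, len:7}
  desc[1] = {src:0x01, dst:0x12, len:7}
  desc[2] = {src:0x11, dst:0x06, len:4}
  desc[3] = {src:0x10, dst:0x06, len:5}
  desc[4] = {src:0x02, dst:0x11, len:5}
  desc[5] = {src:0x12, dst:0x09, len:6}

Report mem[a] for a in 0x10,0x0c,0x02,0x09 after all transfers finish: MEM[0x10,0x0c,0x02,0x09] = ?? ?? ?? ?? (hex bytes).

MEM[0x10,0x0c,0x02,0x09] = 33 33 d9 93

[0] 0x0d->0x01 len=7 : 2c d9 93 33 be 64 7f
[1] 0x01->0x12 len=7 : 2c d9 93 33 be 64 7f
[2] 0x11->0x06 len=4 : be 2c d9 93
[3] 0x10->0x06 len=5 : 33 be 2c d9 93
[4] 0x02->0x11 len=5 : d9 93 33 be 33
[5] 0x12->0x09 len=6 : 93 33 be 33 be 64
query mem[0x10]=0x33, mem[0x0c]=0x33, mem[0x02]=0xd9, mem[0x09]=0x93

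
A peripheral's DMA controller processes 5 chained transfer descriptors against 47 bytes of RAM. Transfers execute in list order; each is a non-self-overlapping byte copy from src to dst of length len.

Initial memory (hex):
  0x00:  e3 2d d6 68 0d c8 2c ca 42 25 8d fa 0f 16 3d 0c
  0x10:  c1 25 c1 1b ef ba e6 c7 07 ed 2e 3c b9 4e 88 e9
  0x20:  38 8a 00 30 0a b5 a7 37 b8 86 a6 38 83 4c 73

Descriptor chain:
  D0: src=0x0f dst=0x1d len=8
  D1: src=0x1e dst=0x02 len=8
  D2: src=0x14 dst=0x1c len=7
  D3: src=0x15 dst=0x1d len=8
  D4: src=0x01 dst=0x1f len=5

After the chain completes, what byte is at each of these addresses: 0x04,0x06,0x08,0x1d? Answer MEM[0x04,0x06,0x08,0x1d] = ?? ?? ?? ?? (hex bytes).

MEM[0x04,0x06,0x08,0x1d] = c1 ef e6 ba

D0: mem[0x1d..0x24] <- [0c c1 25 c1 1b ef ba e6]
D1: mem[0x02..0x09] <- [c1 25 c1 1b ef ba e6 b5]
D2: mem[0x1c..0x22] <- [ef ba e6 c7 07 ed 2e]
D3: mem[0x1d..0x24] <- [ba e6 c7 07 ed 2e 3c ef]
D4: mem[0x1f..0x23] <- [2d c1 25 c1 1b]
query mem[0x04]=0xc1, mem[0x06]=0xef, mem[0x08]=0xe6, mem[0x1d]=0xba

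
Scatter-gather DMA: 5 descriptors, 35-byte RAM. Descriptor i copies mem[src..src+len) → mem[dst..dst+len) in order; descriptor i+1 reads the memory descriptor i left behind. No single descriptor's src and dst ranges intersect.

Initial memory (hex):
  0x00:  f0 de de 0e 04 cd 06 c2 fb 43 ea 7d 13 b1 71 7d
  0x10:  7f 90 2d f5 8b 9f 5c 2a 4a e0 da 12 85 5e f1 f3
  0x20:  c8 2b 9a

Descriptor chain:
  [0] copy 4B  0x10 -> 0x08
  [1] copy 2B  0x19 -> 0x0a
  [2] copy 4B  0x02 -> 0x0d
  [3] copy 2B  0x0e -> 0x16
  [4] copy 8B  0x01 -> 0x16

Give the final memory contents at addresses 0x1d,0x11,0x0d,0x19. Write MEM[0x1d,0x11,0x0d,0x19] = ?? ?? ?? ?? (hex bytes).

  after D0: wrote 4B at 0x08 = 7f902df5
  after D1: wrote 2B at 0x0a = e0da
  after D2: wrote 4B at 0x0d = de0e04cd
  after D3: wrote 2B at 0x16 = 0e04
  after D4: wrote 8B at 0x16 = dede0e04cd06c27f
query mem[0x1d]=0x7f, mem[0x11]=0x90, mem[0x0d]=0xde, mem[0x19]=0x04

MEM[0x1d,0x11,0x0d,0x19] = 7f 90 de 04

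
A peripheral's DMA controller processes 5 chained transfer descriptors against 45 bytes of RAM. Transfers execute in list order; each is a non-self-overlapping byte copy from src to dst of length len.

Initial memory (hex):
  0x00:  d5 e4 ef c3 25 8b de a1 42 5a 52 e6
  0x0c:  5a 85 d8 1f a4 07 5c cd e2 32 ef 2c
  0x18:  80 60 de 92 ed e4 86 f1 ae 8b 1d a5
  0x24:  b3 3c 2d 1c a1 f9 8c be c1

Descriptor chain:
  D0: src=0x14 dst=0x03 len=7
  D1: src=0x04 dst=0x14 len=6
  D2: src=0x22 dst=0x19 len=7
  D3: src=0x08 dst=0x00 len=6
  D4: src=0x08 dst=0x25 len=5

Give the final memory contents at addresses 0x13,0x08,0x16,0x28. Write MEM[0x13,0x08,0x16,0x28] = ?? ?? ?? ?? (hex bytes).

MEM[0x13,0x08,0x16,0x28] = cd 60 2c e6

  after D0: wrote 7B at 0x03 = e232ef2c8060de
  after D1: wrote 6B at 0x14 = 32ef2c8060de
  after D2: wrote 7B at 0x19 = 1da5b33c2d1ca1
  after D3: wrote 6B at 0x00 = 60de52e65a85
  after D4: wrote 5B at 0x25 = 60de52e65a
query mem[0x13]=0xcd, mem[0x08]=0x60, mem[0x16]=0x2c, mem[0x28]=0xe6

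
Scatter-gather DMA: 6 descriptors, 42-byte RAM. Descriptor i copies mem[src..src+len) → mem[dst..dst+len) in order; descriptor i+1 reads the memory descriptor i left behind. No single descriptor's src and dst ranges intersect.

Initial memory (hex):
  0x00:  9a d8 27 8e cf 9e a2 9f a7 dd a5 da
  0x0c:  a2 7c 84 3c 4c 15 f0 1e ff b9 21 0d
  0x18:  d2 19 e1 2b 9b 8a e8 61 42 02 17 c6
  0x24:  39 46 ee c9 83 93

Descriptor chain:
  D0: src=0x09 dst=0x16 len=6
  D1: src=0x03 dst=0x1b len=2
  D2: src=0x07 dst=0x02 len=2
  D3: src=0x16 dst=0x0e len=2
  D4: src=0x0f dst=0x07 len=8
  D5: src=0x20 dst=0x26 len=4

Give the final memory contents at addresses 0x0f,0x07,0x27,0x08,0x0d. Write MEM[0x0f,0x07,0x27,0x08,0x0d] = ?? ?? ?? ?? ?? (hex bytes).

D0: mem[0x16..0x1b] <- [dd a5 da a2 7c 84]
D1: mem[0x1b..0x1c] <- [8e cf]
D2: mem[0x02..0x03] <- [9f a7]
D3: mem[0x0e..0x0f] <- [dd a5]
D4: mem[0x07..0x0e] <- [a5 4c 15 f0 1e ff b9 dd]
D5: mem[0x26..0x29] <- [42 02 17 c6]
query mem[0x0f]=0xa5, mem[0x07]=0xa5, mem[0x27]=0x02, mem[0x08]=0x4c, mem[0x0d]=0xb9

MEM[0x0f,0x07,0x27,0x08,0x0d] = a5 a5 02 4c b9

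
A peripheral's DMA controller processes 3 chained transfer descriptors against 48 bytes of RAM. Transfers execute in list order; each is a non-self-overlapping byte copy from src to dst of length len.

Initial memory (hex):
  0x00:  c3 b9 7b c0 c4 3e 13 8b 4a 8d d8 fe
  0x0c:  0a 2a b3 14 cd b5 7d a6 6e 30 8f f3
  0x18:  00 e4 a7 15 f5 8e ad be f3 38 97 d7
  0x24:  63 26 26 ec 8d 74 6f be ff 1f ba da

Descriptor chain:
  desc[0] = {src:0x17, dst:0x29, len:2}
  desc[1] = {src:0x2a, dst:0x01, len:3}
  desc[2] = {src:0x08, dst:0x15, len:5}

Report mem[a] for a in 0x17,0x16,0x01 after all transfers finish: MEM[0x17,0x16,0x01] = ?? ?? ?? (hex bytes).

MEM[0x17,0x16,0x01] = d8 8d 00

D0: mem[0x29..0x2a] <- [f3 00]
D1: mem[0x01..0x03] <- [00 be ff]
D2: mem[0x15..0x19] <- [4a 8d d8 fe 0a]
query mem[0x17]=0xd8, mem[0x16]=0x8d, mem[0x01]=0x00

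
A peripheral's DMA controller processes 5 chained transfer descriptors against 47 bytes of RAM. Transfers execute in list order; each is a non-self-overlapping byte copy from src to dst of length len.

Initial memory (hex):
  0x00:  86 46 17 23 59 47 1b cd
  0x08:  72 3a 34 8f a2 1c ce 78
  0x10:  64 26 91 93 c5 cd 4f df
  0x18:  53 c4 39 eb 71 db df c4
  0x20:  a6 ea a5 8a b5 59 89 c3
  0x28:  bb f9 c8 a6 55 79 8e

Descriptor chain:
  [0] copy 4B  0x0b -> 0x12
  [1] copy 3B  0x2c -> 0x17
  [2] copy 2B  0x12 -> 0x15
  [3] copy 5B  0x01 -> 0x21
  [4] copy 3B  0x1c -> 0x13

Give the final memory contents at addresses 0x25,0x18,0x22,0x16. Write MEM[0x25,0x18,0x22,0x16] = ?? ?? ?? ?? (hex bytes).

MEM[0x25,0x18,0x22,0x16] = 47 79 17 a2

  after D0: wrote 4B at 0x12 = 8fa21cce
  after D1: wrote 3B at 0x17 = 55798e
  after D2: wrote 2B at 0x15 = 8fa2
  after D3: wrote 5B at 0x21 = 4617235947
  after D4: wrote 3B at 0x13 = 71dbdf
query mem[0x25]=0x47, mem[0x18]=0x79, mem[0x22]=0x17, mem[0x16]=0xa2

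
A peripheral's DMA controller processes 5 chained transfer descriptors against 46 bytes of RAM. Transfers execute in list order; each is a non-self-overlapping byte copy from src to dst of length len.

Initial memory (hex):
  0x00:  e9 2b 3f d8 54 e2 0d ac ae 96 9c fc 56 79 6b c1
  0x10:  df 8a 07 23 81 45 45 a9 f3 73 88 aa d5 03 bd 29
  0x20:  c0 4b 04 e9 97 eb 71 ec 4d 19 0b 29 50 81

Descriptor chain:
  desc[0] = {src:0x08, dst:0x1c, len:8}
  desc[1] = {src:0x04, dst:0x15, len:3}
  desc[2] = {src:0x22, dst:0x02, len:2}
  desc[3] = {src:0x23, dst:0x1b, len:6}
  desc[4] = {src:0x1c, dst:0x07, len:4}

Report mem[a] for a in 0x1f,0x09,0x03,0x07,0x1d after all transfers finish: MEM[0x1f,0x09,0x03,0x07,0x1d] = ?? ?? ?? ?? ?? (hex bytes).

D0: mem[0x1c..0x23] <- [ae 96 9c fc 56 79 6b c1]
D1: mem[0x15..0x17] <- [54 e2 0d]
D2: mem[0x02..0x03] <- [6b c1]
D3: mem[0x1b..0x20] <- [c1 97 eb 71 ec 4d]
D4: mem[0x07..0x0a] <- [97 eb 71 ec]
query mem[0x1f]=0xec, mem[0x09]=0x71, mem[0x03]=0xc1, mem[0x07]=0x97, mem[0x1d]=0xeb

MEM[0x1f,0x09,0x03,0x07,0x1d] = ec 71 c1 97 eb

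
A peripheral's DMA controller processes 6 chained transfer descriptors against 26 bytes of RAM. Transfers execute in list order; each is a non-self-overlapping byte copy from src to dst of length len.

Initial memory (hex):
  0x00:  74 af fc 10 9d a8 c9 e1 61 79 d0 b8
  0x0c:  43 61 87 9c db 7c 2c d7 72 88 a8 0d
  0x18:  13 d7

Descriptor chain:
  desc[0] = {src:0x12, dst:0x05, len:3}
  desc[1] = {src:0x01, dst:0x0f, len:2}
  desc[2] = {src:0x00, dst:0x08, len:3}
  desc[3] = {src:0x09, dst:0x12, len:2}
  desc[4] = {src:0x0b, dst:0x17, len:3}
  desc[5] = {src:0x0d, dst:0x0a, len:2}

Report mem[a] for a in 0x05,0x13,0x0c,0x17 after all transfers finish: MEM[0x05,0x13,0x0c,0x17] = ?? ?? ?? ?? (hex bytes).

MEM[0x05,0x13,0x0c,0x17] = 2c fc 43 b8

  after D0: wrote 3B at 0x05 = 2cd772
  after D1: wrote 2B at 0x0f = affc
  after D2: wrote 3B at 0x08 = 74affc
  after D3: wrote 2B at 0x12 = affc
  after D4: wrote 3B at 0x17 = b84361
  after D5: wrote 2B at 0x0a = 6187
query mem[0x05]=0x2c, mem[0x13]=0xfc, mem[0x0c]=0x43, mem[0x17]=0xb8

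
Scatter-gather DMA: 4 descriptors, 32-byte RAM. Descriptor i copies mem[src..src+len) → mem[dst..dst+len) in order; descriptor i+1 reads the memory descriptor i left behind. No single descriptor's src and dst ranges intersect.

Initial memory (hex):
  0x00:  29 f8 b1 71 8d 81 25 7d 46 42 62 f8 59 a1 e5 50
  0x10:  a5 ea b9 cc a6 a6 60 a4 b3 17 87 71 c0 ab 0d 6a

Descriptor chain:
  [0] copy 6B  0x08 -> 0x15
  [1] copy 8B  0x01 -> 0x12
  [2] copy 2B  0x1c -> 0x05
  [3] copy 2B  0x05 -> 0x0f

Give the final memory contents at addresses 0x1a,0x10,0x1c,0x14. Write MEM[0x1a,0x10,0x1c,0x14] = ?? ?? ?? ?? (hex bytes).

MEM[0x1a,0x10,0x1c,0x14] = a1 ab c0 71

#0 dst[0x15+6] := {0x46,0x42,0x62,0xf8,0x59,0xa1}
#1 dst[0x12+8] := {0xf8,0xb1,0x71,0x8d,0x81,0x25,0x7d,0x46}
#2 dst[0x05+2] := {0xc0,0xab}
#3 dst[0x0f+2] := {0xc0,0xab}
query mem[0x1a]=0xa1, mem[0x10]=0xab, mem[0x1c]=0xc0, mem[0x14]=0x71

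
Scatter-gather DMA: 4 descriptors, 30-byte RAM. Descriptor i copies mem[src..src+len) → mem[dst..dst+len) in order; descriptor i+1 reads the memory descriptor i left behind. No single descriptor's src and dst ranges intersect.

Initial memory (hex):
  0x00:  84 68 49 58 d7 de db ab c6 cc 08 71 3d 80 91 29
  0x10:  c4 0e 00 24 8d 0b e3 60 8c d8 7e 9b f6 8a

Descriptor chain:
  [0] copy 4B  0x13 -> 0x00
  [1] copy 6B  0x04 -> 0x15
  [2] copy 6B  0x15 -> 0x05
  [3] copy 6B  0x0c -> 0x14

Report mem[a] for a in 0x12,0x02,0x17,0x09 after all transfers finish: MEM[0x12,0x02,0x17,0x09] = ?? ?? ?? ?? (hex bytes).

D0: mem[0x00..0x03] <- [24 8d 0b e3]
D1: mem[0x15..0x1a] <- [d7 de db ab c6 cc]
D2: mem[0x05..0x0a] <- [d7 de db ab c6 cc]
D3: mem[0x14..0x19] <- [3d 80 91 29 c4 0e]
query mem[0x12]=0x00, mem[0x02]=0x0b, mem[0x17]=0x29, mem[0x09]=0xc6

MEM[0x12,0x02,0x17,0x09] = 00 0b 29 c6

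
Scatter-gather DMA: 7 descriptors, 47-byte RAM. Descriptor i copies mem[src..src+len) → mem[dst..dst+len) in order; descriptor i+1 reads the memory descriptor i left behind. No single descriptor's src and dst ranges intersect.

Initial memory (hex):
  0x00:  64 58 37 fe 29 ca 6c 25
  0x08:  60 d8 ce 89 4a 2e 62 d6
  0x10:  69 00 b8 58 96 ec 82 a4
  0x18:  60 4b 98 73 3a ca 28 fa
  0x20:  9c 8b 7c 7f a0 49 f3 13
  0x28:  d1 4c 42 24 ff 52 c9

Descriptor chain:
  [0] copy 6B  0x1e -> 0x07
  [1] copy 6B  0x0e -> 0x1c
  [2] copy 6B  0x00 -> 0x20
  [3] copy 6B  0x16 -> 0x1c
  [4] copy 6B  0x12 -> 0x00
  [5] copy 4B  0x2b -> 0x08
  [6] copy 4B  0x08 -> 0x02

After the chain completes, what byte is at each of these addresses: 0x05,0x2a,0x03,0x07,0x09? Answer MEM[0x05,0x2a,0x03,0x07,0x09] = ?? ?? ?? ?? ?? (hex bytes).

MEM[0x05,0x2a,0x03,0x07,0x09] = c9 42 ff 28 ff

D0: mem[0x07..0x0c] <- [28 fa 9c 8b 7c 7f]
D1: mem[0x1c..0x21] <- [62 d6 69 00 b8 58]
D2: mem[0x20..0x25] <- [64 58 37 fe 29 ca]
D3: mem[0x1c..0x21] <- [82 a4 60 4b 98 73]
D4: mem[0x00..0x05] <- [b8 58 96 ec 82 a4]
D5: mem[0x08..0x0b] <- [24 ff 52 c9]
D6: mem[0x02..0x05] <- [24 ff 52 c9]
query mem[0x05]=0xc9, mem[0x2a]=0x42, mem[0x03]=0xff, mem[0x07]=0x28, mem[0x09]=0xff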